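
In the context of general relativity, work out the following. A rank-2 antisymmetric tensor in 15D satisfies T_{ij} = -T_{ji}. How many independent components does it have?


An antisymmetric rank-2 tensor satisfies A_{ij} = -A_{ji}, so diagonal entries are zero.
The independent components are the upper-triangular entries: C(n, 2) = n(n-1)/2.
n = 15
C(15, 2) = 15 * 14 / 2 = 210 / 2 = 105

105


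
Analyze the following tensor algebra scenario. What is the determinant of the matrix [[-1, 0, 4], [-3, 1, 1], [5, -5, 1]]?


Expanding along the first row, det(A) = a11*M_11 - a12*M_12 + a13*M_13, where M_1j is the (1,j) minor.
Minor M_11 = 1*1 - 1*-5 = 6
Minor M_12 = -3*1 - 1*5 = -8
Minor M_13 = -3*-5 - 1*5 = 10
det = -1*(6) - 0*(-8) + 4*(10)
    = -6 - 0 + 40
    = 34

34


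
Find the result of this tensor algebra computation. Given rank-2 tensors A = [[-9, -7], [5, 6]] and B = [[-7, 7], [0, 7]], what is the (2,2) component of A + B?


Tensor addition is component-wise: (A + B)_{ij} = A_{ij} + B_{ij}.
A_{22} = 6
B_{22} = 7
(A + B)_{22} = 6 + 7 = 13

13


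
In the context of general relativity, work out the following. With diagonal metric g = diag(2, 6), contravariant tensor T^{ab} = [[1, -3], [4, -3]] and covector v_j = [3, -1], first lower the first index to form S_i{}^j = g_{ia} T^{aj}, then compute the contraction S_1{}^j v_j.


Step 1: lower the first index. For a diagonal metric, g_{ia} T^{aj} = g_{ii} T^{ij} (no sum on i).
g_{11} = 2
S_1{}^1 = 2 * T^{11} = 2 * 1 = 2
S_1{}^2 = 2 * T^{12} = 2 * -3 = -6
Step 2: contract S_1{}^j with v_j.
S_1{}^1 * v_1 = 2 * 3 = 6
S_1{}^2 * v_2 = -6 * -1 = 6
Result = 6 + 6 = 12

12


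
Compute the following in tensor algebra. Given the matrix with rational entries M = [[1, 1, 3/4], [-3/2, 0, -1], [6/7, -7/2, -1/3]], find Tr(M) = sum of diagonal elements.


The trace is the sum of diagonal entries.
Diagonal: M[1,1] = 1, M[2,2] = 0, M[3,3] = -1/3
Tr(M) = 1 + 0 + -1/3
Computing step by step:
After adding M[1,1]: 1
After adding M[2,2]: 1
After adding M[3,3]: 2/3
Tr(M) = 2/3

2/3


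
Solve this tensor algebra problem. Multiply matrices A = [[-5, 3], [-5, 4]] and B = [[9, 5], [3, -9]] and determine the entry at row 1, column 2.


(AB)_{ij} = sum_k A_{ik} B_{kj}.
For i=1, j=2:
A_{11} * B_{12} = -5 * 5 = -25
A_{12} * B_{22} = 3 * -9 = -27
Sum = -25 + -27 = -52

-52


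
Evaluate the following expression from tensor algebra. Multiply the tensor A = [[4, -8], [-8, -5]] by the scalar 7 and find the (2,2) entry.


Scalar multiplication: (cA)_{ij} = c * A_{ij}.
c = 7
A_{22} = -5
(cA)_{22} = 7 * -5 = -35

-35


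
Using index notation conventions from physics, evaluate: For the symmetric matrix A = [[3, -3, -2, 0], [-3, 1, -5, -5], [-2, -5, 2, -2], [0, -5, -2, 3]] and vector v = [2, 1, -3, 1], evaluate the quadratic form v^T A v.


First compute Av:
(Av)_1 = 3*2 + -3*1 + -2*-3 + 0*1 = 9
(Av)_2 = -3*2 + 1*1 + -5*-3 + -5*1 = 5
(Av)_3 = -2*2 + -5*1 + 2*-3 + -2*1 = -17
(Av)_4 = 0*2 + -5*1 + -2*-3 + 3*1 = 4
Av = [9, 5, -17, 4]
Then v^T (Av) = 2*9 + 1*5 + -3*-17 + 1*4
= 18 + 5 + 51 + 4 = 78

78


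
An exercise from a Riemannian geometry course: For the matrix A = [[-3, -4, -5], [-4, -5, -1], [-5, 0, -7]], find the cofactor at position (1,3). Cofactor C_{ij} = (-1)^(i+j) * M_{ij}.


To find cofactor C_{13}, delete row 1 and column 3.
The resulting 2x2 submatrix is: [[-4, -5], [-5, 0]]
Minor M_{13} = -4*0 - -5*-5
  = 0 - 25 = -25
Sign = (-1)^(1+3) = (-1)^4 = 1
Cofactor C_{13} = 1 * -25 = -25

-25


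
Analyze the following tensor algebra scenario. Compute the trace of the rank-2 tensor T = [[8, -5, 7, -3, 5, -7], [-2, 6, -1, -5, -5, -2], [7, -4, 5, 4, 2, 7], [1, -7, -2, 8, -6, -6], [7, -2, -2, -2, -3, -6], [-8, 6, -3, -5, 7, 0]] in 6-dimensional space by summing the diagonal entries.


The contraction (trace) of a rank-2 tensor is the sum of its diagonal elements.
Diagonal entries: A[1,1] = 8, A[2,2] = 6, A[3,3] = 5, A[4,4] = 8, A[5,5] = -3, A[6,6] = 0
Tr(A) = 8 + 6 + 5 + 8 + -3 + 0 = 24

24


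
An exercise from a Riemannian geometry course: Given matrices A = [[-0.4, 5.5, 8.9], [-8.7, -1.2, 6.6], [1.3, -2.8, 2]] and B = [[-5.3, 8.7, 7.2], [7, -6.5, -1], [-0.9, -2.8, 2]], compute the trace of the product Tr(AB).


Tr(AB) = sum_i (AB)_{ii} where (AB)_{ii} = sum_k A_{ik} B_{ki}.
(AB)_{11} = -0.4*-5.3 + 5.5*7 + 8.9*-0.9 = 32.61
(AB)_{22} = -8.7*8.7 + -1.2*-6.5 + 6.6*-2.8 = -86.37
(AB)_{33} = 1.3*7.2 + -2.8*-1 + 2*2 = 16.16
Tr(AB) = 32.61 + -86.37 + 16.16 = -37.6

-37.6


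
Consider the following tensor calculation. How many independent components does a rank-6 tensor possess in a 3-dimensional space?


The number of components of a rank-r tensor in d dimensions is d^r.
Here d = 3 and r = 6.
3^6 = 729

729


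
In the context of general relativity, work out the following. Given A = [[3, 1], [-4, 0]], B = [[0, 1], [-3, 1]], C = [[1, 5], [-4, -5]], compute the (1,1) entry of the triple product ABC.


(ABC)_{11} = sum_m (AB)_{1m} C_{m1}. First compute row 1 of AB.
(AB)_{11} = 3*0 + 1*-3 = -3
(AB)_{12} = 3*1 + 1*1 = 4
Now contract with column 1 of C:
(AB)_{11} * C_{11} = -3 * 1 = -3
(AB)_{12} * C_{21} = 4 * -4 = -16
(ABC)_{11} = -3 + -16 = -19

-19


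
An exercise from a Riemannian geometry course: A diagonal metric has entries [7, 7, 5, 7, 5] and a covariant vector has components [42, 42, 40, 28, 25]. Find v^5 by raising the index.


To raise an index with a diagonal metric: v^i = v_i / g_{ii}.
For index 5: v_5 = 25, g_{55} = 5
v^5 = 25 / 5 = 5

5


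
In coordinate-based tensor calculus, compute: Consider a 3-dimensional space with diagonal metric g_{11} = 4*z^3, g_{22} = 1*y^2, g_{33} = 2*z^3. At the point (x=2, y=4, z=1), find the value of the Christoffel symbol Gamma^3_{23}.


For a diagonal metric, Gamma^k_{ij} = (1/2) g^{kk} (dg_{ik}/dx_j + dg_{jk}/dx_i - dg_{ij}/dx_k).
The metric is diagonal, so g_{ab} = 0 for a != b.
At the given point: g_{11} = 4, g_{22} = 16, g_{33} = 2
g^{33} = 1/2
dg_{23}/dx_3 = 0 (off-diagonal)
dg_{33}/dx_2 = dg_{33}/dx_2 = 0
dg_{23}/dx_3 = 0 (off-diagonal)
Numerator = 0 + 0 - 0 = 0
Gamma^3_{23} = 0 / (2 * 2) = 0

0


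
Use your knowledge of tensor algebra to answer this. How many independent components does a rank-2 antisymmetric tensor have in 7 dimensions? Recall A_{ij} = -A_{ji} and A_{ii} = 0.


An antisymmetric rank-2 tensor satisfies A_{ij} = -A_{ji}, so diagonal entries are zero.
The independent components are the upper-triangular entries: C(n, 2) = n(n-1)/2.
n = 7
C(7, 2) = 7 * 6 / 2 = 42 / 2 = 21

21


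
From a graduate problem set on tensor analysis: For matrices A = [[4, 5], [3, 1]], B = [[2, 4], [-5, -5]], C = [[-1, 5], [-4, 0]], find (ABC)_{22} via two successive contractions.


(ABC)_{22} = sum_m (AB)_{2m} C_{m2}. First compute row 2 of AB.
(AB)_{21} = 3*2 + 1*-5 = 1
(AB)_{22} = 3*4 + 1*-5 = 7
Now contract with column 2 of C:
(AB)_{21} * C_{12} = 1 * 5 = 5
(AB)_{22} * C_{22} = 7 * 0 = 0
(ABC)_{22} = 5 + 0 = 5

5


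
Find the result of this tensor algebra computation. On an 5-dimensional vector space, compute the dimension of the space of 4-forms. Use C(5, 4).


The dimension of the space of p-forms on an n-dimensional space is C(n, p).
n = 5, p = 4
C(5, 4) = 5! / (4! * 1!) = 5

5


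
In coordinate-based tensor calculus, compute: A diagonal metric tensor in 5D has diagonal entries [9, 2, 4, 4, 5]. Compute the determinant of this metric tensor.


For a diagonal metric, the determinant is the product of diagonal entries.
Diagonal entries: 9, 2, 4, 4, 5
det(g) = 9 * 2 * 4 * 4 * 5 = 1440

1440


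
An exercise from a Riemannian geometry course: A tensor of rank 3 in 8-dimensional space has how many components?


The number of components of a rank-r tensor in d dimensions is d^r.
Here d = 8 and r = 3.
8^3 = 512

512


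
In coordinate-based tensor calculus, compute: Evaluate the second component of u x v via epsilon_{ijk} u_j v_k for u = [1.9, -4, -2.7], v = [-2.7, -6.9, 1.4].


(u x v)_2 = sum_{j,k} epsilon_{2jk} u_j v_k. Only permutations of (1,2,3) contribute; the two non-zero terms are:
eps_{213} u_1 v_3 = -1 * 1.9 * 1.4 = -2.66
eps_{231} u_3 v_1 = 1 * -2.7 * -2.7 = 7.29
(u x v)_2 = 4.63

4.63


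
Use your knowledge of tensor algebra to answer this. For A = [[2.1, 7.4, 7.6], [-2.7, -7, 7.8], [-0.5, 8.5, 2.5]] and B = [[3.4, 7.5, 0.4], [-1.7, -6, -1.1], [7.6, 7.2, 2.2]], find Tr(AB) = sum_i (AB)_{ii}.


Tr(AB) = sum_i (AB)_{ii} where (AB)_{ii} = sum_k A_{ik} B_{ki}.
(AB)_{11} = 2.1*3.4 + 7.4*-1.7 + 7.6*7.6 = 52.32
(AB)_{22} = -2.7*7.5 + -7*-6 + 7.8*7.2 = 77.91
(AB)_{33} = -0.5*0.4 + 8.5*-1.1 + 2.5*2.2 = -4.05
Tr(AB) = 52.32 + 77.91 + -4.05 = 126.18

126.18


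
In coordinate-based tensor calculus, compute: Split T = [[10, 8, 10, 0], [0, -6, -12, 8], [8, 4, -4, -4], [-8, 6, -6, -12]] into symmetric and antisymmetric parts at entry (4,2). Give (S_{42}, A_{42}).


T_{42} = 6
T_{24} = 8
S_{42} = (6 + 8)/2 = 14/2 = 7
A_{42} = (6 - 8)/2 = -2/2 = -1
Check: S + A = 7 + -1 = 6 = T_{42}.

(7, -1)


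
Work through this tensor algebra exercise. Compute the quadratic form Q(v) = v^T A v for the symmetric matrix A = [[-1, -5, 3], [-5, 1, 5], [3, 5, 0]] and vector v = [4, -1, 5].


First compute Av:
(Av)_1 = -1*4 + -5*-1 + 3*5 = 16
(Av)_2 = -5*4 + 1*-1 + 5*5 = 4
(Av)_3 = 3*4 + 5*-1 + 0*5 = 7
Av = [16, 4, 7]
Then v^T (Av) = 4*16 + -1*4 + 5*7
= 64 + -4 + 35 = 95

95


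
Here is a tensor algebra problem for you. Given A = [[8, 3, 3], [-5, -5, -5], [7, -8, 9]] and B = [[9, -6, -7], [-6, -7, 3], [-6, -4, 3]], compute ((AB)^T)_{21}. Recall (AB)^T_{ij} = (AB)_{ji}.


(AB)^T_{ij} = (AB)_{ji} = sum_k A_{jk} B_{ki}.
For i=2, j=1 we need (AB)_{12}:
A_{11} * B_{12} = 8 * -6 = -48
A_{12} * B_{22} = 3 * -7 = -21
A_{13} * B_{32} = 3 * -4 = -12
Sum = -48 + -21 + -12 = -81

-81


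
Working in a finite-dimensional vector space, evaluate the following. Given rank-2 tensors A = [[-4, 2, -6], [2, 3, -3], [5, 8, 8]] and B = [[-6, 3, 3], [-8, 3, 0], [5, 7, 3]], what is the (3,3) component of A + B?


Tensor addition is component-wise: (A + B)_{ij} = A_{ij} + B_{ij}.
A_{33} = 8
B_{33} = 3
(A + B)_{33} = 8 + 3 = 11

11


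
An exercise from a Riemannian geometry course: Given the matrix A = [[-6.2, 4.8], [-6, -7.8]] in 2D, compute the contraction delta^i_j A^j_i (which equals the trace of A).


The contraction (trace) of a rank-2 tensor is the sum of its diagonal elements.
Diagonal entries: A[1,1] = -6.2, A[2,2] = -7.8
Tr(A) = -6.2 + -7.8 = -14

-14


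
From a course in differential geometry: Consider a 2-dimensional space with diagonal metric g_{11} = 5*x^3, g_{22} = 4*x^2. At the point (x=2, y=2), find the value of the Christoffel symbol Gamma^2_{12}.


For a diagonal metric, Gamma^k_{ij} = (1/2) g^{kk} (dg_{ik}/dx_j + dg_{jk}/dx_i - dg_{ij}/dx_k).
The metric is diagonal, so g_{ab} = 0 for a != b.
At the given point: g_{11} = 40, g_{22} = 16
g^{22} = 1/16
dg_{12}/dx_2 = 0 (off-diagonal)
dg_{22}/dx_1 = dg_{22}/dx_1 = 16
dg_{12}/dx_2 = 0 (off-diagonal)
Numerator = 0 + 16 - 0 = 16
Gamma^2_{12} = 16 / (2 * 16) = 1/2

1/2


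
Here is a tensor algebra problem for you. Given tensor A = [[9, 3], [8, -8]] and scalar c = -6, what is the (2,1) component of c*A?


Scalar multiplication: (cA)_{ij} = c * A_{ij}.
c = -6
A_{21} = 8
(cA)_{21} = -6 * 8 = -48

-48


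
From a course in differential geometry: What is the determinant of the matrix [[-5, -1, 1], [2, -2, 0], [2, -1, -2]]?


Expanding along the first row, det(A) = a11*M_11 - a12*M_12 + a13*M_13, where M_1j is the (1,j) minor.
Minor M_11 = -2*-2 - 0*-1 = 4
Minor M_12 = 2*-2 - 0*2 = -4
Minor M_13 = 2*-1 - -2*2 = 2
det = -5*(4) - -1*(-4) + 1*(2)
    = -20 - 4 + 2
    = -22

-22


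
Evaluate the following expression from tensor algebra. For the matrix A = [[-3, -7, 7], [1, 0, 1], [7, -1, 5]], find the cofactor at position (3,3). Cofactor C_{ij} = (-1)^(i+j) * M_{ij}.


To find cofactor C_{33}, delete row 3 and column 3.
The resulting 2x2 submatrix is: [[-3, -7], [1, 0]]
Minor M_{33} = -3*0 - -7*1
  = 0 - -7 = 7
Sign = (-1)^(3+3) = (-1)^6 = 1
Cofactor C_{33} = 1 * 7 = 7

7


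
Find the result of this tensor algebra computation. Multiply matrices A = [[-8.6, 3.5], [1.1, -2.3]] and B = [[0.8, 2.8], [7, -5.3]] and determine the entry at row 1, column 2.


(AB)_{ij} = sum_k A_{ik} B_{kj}.
For i=1, j=2:
A_{11} * B_{12} = -8.6 * 2.8 = -24.08
A_{12} * B_{22} = 3.5 * -5.3 = -18.55
Sum = -24.08 + -18.55 = -42.63

-42.63


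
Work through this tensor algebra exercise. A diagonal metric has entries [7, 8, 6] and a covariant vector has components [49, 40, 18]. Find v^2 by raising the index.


To raise an index with a diagonal metric: v^i = v_i / g_{ii}.
For index 2: v_2 = 40, g_{22} = 8
v^2 = 40 / 8 = 5

5


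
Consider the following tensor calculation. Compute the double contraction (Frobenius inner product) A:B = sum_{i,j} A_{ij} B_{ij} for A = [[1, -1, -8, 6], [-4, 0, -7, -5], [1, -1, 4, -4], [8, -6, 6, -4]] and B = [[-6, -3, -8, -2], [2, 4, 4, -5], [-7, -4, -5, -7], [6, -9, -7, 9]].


A:B = sum over all i,j of A_{ij} * B_{ij}.
Row 1: 1*-6=-6, -1*-3=3, -8*-8=64, 6*-2=-12 => row sum = 49
Row 2: -4*2=-8, 0*4=0, -7*4=-28, -5*-5=25 => row sum = -11
Row 3: 1*-7=-7, -1*-4=4, 4*-5=-20, -4*-7=28 => row sum = 5
Row 4: 8*6=48, -6*-9=54, 6*-7=-42, -4*9=-36 => row sum = 24
Total = 49 + -11 + 5 + 24 = 67

67


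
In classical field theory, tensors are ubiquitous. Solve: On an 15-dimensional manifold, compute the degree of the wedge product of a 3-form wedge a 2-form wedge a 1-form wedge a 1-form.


The degree of a wedge product is the sum of the degrees of the individual forms.
Degrees: 3, 2, 1, 1
Total degree = 3 + 2 + 1 + 1 = 7

7


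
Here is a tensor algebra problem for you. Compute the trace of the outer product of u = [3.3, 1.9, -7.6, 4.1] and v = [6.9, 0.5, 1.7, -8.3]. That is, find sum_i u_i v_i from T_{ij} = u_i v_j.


The outer product gives T_{ij} = u_i v_j.
The trace (contraction) is Tr(T) = sum_i T_{ii} = sum_i u_i v_i.
Diagonal entries:
T_{11} = u_1 * v_1 = 3.3 * 6.9 = 22.77
T_{22} = u_2 * v_2 = 1.9 * 0.5 = 0.95
T_{33} = u_3 * v_3 = -7.6 * 1.7 = -12.92
T_{44} = u_4 * v_4 = 4.1 * -8.3 = -34.03
Tr(T) = 22.77 + 0.95 + -12.92 + -34.03 = -23.23

-23.23


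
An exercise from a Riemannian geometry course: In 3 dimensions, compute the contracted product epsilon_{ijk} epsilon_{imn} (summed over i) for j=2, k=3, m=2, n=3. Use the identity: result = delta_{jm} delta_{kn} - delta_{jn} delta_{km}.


Using the identity: epsilon_{ijk} epsilon_{imn} = delta_{jm} delta_{kn} - delta_{jn} delta_{km}.
delta_{22} = 1
delta_{33} = 1
delta_{23} = 0
delta_{32} = 0
Result = 1 * 1 - 0 * 0 = 1 - 0 = 1

1


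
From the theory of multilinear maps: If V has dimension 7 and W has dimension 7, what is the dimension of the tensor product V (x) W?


The dimension of a tensor product is the product of dimensions.
dim(V) = 7, dim(W) = 7
dim(V (x) W) = 7 * 7 = 49

49


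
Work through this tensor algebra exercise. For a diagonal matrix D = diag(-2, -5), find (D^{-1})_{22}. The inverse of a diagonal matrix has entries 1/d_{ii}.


For a diagonal matrix, the inverse has entries (D^{-1})_{ii} = 1/d_{ii}.
The diagonal entries are: d_{11} = -2, d_{22} = -5
We need (D^{-1})_{22} = 1/d_{22} = 1/-5 = -1/5

-1/5


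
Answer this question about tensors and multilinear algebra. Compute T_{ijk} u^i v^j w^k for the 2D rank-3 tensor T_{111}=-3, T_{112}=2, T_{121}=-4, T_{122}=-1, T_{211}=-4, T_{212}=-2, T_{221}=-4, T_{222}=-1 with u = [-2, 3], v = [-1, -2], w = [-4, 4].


S = sum over i,j,k of T_{ijk} u_i v_j w_k. Expanding all 8 terms:
T_{111}*u_1*v_1*w_1 = -3*-2*-1*-4 = 24  (running total: 24)
T_{112}*u_1*v_1*w_2 = 2*-2*-1*4 = 16  (running total: 40)
T_{121}*u_1*v_2*w_1 = -4*-2*-2*-4 = 64  (running total: 104)
T_{122}*u_1*v_2*w_2 = -1*-2*-2*4 = -16  (running total: 88)
T_{211}*u_2*v_1*w_1 = -4*3*-1*-4 = -48  (running total: 40)
T_{212}*u_2*v_1*w_2 = -2*3*-1*4 = 24  (running total: 64)
T_{221}*u_2*v_2*w_1 = -4*3*-2*-4 = -96  (running total: -32)
T_{222}*u_2*v_2*w_2 = -1*3*-2*4 = 24  (running total: -8)
S = -8

-8


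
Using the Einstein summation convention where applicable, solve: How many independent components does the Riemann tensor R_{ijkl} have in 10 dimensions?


The Riemann tensor in d dimensions has d^2(d^2 - 1)/12 independent components.
d = 10, so d^2 = 100
d^2 - 1 = 99
d^2(d^2 - 1) = 100 * 99 = 9900
Divide by 12: 9900 / 12 = 825

825


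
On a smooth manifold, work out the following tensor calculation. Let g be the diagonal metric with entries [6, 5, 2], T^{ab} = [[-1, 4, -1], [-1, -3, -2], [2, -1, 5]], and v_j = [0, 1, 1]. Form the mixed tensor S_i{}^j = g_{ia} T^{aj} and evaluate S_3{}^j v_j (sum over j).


Step 1: lower the first index. For a diagonal metric, g_{ia} T^{aj} = g_{ii} T^{ij} (no sum on i).
g_{33} = 2
S_3{}^1 = 2 * T^{31} = 2 * 2 = 4
S_3{}^2 = 2 * T^{32} = 2 * -1 = -2
S_3{}^3 = 2 * T^{33} = 2 * 5 = 10
Step 2: contract S_3{}^j with v_j.
S_3{}^1 * v_1 = 4 * 0 = 0
S_3{}^2 * v_2 = -2 * 1 = -2
S_3{}^3 * v_3 = 10 * 1 = 10
Result = 0 + -2 + 10 = 8

8


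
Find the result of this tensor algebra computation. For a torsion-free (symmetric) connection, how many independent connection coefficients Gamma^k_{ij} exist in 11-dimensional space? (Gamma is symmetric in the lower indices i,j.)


Christoffel symbols Gamma^k_{ij} are symmetric in i,j, so there are d * d(d+1)/2 independent symbols.
d = 11
d(d+1)/2 = 11 * 12 / 2 = 66
Total = 11 * 66 = 726

726


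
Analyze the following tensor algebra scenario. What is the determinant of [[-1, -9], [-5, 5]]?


For a 2x2 matrix [[a, b], [c, d]], det = a*d - b*c.
a = -1, b = -9, c = -5, d = 5
a*d = -1 * 5 = -5
b*c = -9 * -5 = 45
det = -5 - 45 = -50

-50


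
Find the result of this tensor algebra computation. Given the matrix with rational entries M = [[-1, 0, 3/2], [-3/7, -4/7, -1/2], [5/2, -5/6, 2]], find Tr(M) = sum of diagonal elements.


The trace is the sum of diagonal entries.
Diagonal: M[1,1] = -1, M[2,2] = -4/7, M[3,3] = 2
Tr(M) = -1 + -4/7 + 2
Computing step by step:
After adding M[1,1]: -1
After adding M[2,2]: -11/7
After adding M[3,3]: 3/7
Tr(M) = 3/7

3/7


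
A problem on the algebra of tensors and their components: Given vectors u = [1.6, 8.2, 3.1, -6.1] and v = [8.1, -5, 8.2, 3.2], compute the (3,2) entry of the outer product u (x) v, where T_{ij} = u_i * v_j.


The outer product entry T_{ij} = u_i * v_j.
We need i=3, j=2.
u_3 = 3.1, v_2 = -5
T_{3,2} = 3.1 * -5 = -15.5

-15.5


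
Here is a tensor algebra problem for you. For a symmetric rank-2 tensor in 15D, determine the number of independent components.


A symmetric rank-2 tensor in d dimensions has d(d+1)/2 independent components.
d = 15
d(d+1)/2 = 15 * 16 / 2 = 240 / 2 = 120

120


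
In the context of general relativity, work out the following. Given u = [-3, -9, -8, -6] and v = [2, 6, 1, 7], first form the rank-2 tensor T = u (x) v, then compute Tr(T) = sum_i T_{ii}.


The outer product gives T_{ij} = u_i v_j.
The trace (contraction) is Tr(T) = sum_i T_{ii} = sum_i u_i v_i.
Diagonal entries:
T_{11} = u_1 * v_1 = -3 * 2 = -6
T_{22} = u_2 * v_2 = -9 * 6 = -54
T_{33} = u_3 * v_3 = -8 * 1 = -8
T_{44} = u_4 * v_4 = -6 * 7 = -42
Tr(T) = -6 + -54 + -8 + -42 = -110

-110


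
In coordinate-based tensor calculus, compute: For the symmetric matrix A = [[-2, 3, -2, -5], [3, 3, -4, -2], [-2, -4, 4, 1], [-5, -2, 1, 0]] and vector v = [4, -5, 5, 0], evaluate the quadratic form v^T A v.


First compute Av:
(Av)_1 = -2*4 + 3*-5 + -2*5 + -5*0 = -33
(Av)_2 = 3*4 + 3*-5 + -4*5 + -2*0 = -23
(Av)_3 = -2*4 + -4*-5 + 4*5 + 1*0 = 32
(Av)_4 = -5*4 + -2*-5 + 1*5 + 0*0 = -5
Av = [-33, -23, 32, -5]
Then v^T (Av) = 4*-33 + -5*-23 + 5*32 + 0*-5
= -132 + 115 + 160 + 0 = 143

143


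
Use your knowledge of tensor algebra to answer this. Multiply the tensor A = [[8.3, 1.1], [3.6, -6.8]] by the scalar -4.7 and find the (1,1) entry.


Scalar multiplication: (cA)_{ij} = c * A_{ij}.
c = -4.7
A_{11} = 8.3
(cA)_{11} = -4.7 * 8.3 = -39.01

-39.01


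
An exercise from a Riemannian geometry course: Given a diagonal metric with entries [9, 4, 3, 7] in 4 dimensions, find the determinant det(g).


For a diagonal metric, the determinant is the product of diagonal entries.
Diagonal entries: 9, 4, 3, 7
det(g) = 9 * 4 * 3 * 7 = 756

756


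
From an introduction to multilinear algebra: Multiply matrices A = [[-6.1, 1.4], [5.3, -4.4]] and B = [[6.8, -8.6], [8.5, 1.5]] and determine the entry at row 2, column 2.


(AB)_{ij} = sum_k A_{ik} B_{kj}.
For i=2, j=2:
A_{21} * B_{12} = 5.3 * -8.6 = -45.58
A_{22} * B_{22} = -4.4 * 1.5 = -6.6
Sum = -45.58 + -6.6 = -52.18

-52.18


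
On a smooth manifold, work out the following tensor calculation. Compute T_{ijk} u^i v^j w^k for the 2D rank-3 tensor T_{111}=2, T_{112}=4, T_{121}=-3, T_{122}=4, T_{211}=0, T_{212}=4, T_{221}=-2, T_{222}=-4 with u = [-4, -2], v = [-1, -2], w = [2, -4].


S = sum over i,j,k of T_{ijk} u_i v_j w_k. Expanding all 8 terms:
T_{111}*u_1*v_1*w_1 = 2*-4*-1*2 = 16  (running total: 16)
T_{112}*u_1*v_1*w_2 = 4*-4*-1*-4 = -64  (running total: -48)
T_{121}*u_1*v_2*w_1 = -3*-4*-2*2 = -48  (running total: -96)
T_{122}*u_1*v_2*w_2 = 4*-4*-2*-4 = -128  (running total: -224)
T_{211}*u_2*v_1*w_1 = 0*-2*-1*2 = 0  (running total: -224)
T_{212}*u_2*v_1*w_2 = 4*-2*-1*-4 = -32  (running total: -256)
T_{221}*u_2*v_2*w_1 = -2*-2*-2*2 = -16  (running total: -272)
T_{222}*u_2*v_2*w_2 = -4*-2*-2*-4 = 64  (running total: -208)
S = -208

-208


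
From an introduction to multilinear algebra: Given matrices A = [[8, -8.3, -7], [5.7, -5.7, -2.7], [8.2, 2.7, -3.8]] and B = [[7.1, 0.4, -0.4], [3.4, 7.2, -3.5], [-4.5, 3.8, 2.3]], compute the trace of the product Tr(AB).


Tr(AB) = sum_i (AB)_{ii} where (AB)_{ii} = sum_k A_{ik} B_{ki}.
(AB)_{11} = 8*7.1 + -8.3*3.4 + -7*-4.5 = 60.08
(AB)_{22} = 5.7*0.4 + -5.7*7.2 + -2.7*3.8 = -49.02
(AB)_{33} = 8.2*-0.4 + 2.7*-3.5 + -3.8*2.3 = -21.47
Tr(AB) = 60.08 + -49.02 + -21.47 = -10.41

-10.41


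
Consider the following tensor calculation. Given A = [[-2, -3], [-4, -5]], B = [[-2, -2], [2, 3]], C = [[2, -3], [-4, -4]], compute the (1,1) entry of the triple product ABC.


(ABC)_{11} = sum_m (AB)_{1m} C_{m1}. First compute row 1 of AB.
(AB)_{11} = -2*-2 + -3*2 = -2
(AB)_{12} = -2*-2 + -3*3 = -5
Now contract with column 1 of C:
(AB)_{11} * C_{11} = -2 * 2 = -4
(AB)_{12} * C_{21} = -5 * -4 = 20
(ABC)_{11} = -4 + 20 = 16

16


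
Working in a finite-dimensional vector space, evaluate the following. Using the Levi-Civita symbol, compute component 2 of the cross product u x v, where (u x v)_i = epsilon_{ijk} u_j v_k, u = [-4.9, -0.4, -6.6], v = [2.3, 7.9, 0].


(u x v)_2 = sum_{j,k} epsilon_{2jk} u_j v_k. Only permutations of (1,2,3) contribute; the two non-zero terms are:
eps_{213} u_1 v_3 = -1 * -4.9 * 0 = 0
eps_{231} u_3 v_1 = 1 * -6.6 * 2.3 = -15.18
(u x v)_2 = -15.18

-15.18


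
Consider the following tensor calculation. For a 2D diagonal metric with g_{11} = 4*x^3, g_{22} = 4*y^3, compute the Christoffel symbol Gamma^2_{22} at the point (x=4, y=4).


For a diagonal metric, Gamma^k_{ij} = (1/2) g^{kk} (dg_{ik}/dx_j + dg_{jk}/dx_i - dg_{ij}/dx_k).
The metric is diagonal, so g_{ab} = 0 for a != b.
At the given point: g_{11} = 256, g_{22} = 256
g^{22} = 1/256
dg_{22}/dx_2 = dg_{22}/dx_2 = 192
dg_{22}/dx_2 = dg_{22}/dx_2 = 192
dg_{22}/dx_2 = dg_{22}/dx_2 = 192
Numerator = 192 + 192 - 192 = 192
Gamma^2_{22} = 192 / (2 * 256) = 3/8

3/8


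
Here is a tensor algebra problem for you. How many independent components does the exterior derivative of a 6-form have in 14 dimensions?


The exterior derivative of a p-form is a (p+1)-form.
Its number of independent components is C(n, p+1).
n = 14, p+1 = 7
C(14, 7) = 3432

3432


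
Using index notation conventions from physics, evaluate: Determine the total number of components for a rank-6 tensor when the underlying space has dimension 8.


The number of components of a rank-r tensor in d dimensions is d^r.
Here d = 8 and r = 6.
8^6 = 262144

262144


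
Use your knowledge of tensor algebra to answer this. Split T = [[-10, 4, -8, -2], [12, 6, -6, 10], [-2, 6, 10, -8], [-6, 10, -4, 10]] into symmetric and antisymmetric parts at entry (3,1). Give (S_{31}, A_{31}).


T_{31} = -2
T_{13} = -8
S_{31} = (-2 + -8)/2 = -10/2 = -5
A_{31} = (-2 - -8)/2 = 6/2 = 3
Check: S + A = -5 + 3 = -2 = T_{31}.

(-5, 3)


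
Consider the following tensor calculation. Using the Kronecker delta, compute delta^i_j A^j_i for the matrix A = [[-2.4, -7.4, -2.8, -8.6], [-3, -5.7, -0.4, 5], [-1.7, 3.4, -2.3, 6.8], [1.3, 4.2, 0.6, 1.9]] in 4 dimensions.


The contraction (trace) of a rank-2 tensor is the sum of its diagonal elements.
Diagonal entries: A[1,1] = -2.4, A[2,2] = -5.7, A[3,3] = -2.3, A[4,4] = 1.9
Tr(A) = -2.4 + -5.7 + -2.3 + 1.9 = -8.5

-8.5


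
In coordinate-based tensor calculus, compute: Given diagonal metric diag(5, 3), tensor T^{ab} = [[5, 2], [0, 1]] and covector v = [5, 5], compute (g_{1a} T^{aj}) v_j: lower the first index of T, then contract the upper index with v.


Step 1: lower the first index. For a diagonal metric, g_{ia} T^{aj} = g_{ii} T^{ij} (no sum on i).
g_{11} = 5
S_1{}^1 = 5 * T^{11} = 5 * 5 = 25
S_1{}^2 = 5 * T^{12} = 5 * 2 = 10
Step 2: contract S_1{}^j with v_j.
S_1{}^1 * v_1 = 25 * 5 = 125
S_1{}^2 * v_2 = 10 * 5 = 50
Result = 125 + 50 = 175

175


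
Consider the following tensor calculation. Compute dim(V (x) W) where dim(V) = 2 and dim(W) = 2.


The dimension of a tensor product is the product of dimensions.
dim(V) = 2, dim(W) = 2
dim(V (x) W) = 2 * 2 = 4

4


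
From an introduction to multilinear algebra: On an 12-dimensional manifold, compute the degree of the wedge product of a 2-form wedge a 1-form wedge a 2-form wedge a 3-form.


The degree of a wedge product is the sum of the degrees of the individual forms.
Degrees: 2, 1, 2, 3
Total degree = 2 + 1 + 2 + 3 = 8

8


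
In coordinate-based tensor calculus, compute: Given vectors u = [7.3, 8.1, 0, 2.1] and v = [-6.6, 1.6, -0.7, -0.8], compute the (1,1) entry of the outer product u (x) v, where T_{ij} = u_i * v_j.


The outer product entry T_{ij} = u_i * v_j.
We need i=1, j=1.
u_1 = 7.3, v_1 = -6.6
T_{1,1} = 7.3 * -6.6 = -48.18

-48.18


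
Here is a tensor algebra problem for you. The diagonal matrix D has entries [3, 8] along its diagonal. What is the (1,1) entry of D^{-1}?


For a diagonal matrix, the inverse has entries (D^{-1})_{ii} = 1/d_{ii}.
The diagonal entries are: d_{11} = 3, d_{22} = 8
We need (D^{-1})_{11} = 1/d_{11} = 1/3 = 1/3

1/3


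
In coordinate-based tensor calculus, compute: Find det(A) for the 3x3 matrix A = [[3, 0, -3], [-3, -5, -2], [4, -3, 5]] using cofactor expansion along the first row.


Expanding along the first row, det(A) = a11*M_11 - a12*M_12 + a13*M_13, where M_1j is the (1,j) minor.
Minor M_11 = -5*5 - -2*-3 = -31
Minor M_12 = -3*5 - -2*4 = -7
Minor M_13 = -3*-3 - -5*4 = 29
det = 3*(-31) - 0*(-7) + -3*(29)
    = -93 - 0 + -87
    = -180

-180


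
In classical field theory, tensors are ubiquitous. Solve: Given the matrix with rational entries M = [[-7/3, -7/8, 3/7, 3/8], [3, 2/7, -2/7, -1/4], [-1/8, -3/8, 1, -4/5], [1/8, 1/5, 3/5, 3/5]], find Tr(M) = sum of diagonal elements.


The trace is the sum of diagonal entries.
Diagonal: M[1,1] = -7/3, M[2,2] = 2/7, M[3,3] = 1, M[4,4] = 3/5
Tr(M) = -7/3 + 2/7 + 1 + 3/5
Computing step by step:
After adding M[1,1]: -7/3
After adding M[2,2]: -43/21
After adding M[3,3]: -22/21
After adding M[4,4]: -47/105
Tr(M) = -47/105

-47/105


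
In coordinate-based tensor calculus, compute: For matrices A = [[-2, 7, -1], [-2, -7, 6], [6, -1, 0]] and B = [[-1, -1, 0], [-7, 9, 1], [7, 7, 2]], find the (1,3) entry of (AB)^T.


(AB)^T_{ij} = (AB)_{ji} = sum_k A_{jk} B_{ki}.
For i=1, j=3 we need (AB)_{31}:
A_{31} * B_{11} = 6 * -1 = -6
A_{32} * B_{21} = -1 * -7 = 7
A_{33} * B_{31} = 0 * 7 = 0
Sum = -6 + 7 + 0 = 1

1


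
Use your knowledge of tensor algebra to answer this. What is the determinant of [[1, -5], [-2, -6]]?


For a 2x2 matrix [[a, b], [c, d]], det = a*d - b*c.
a = 1, b = -5, c = -2, d = -6
a*d = 1 * -6 = -6
b*c = -5 * -2 = 10
det = -6 - 10 = -16

-16


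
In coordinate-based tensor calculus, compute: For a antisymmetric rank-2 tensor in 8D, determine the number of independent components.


A antisymmetric rank-2 tensor in d dimensions has d(d-1)/2 independent components.
d = 8
d(d-1)/2 = 8 * 7 / 2 = 56 / 2 = 28

28


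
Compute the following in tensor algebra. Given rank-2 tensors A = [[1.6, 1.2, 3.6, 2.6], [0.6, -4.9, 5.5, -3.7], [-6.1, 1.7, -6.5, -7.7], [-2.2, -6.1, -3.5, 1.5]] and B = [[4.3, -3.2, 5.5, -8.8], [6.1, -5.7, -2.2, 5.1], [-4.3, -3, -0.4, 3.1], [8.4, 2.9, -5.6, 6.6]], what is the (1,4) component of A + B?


Tensor addition is component-wise: (A + B)_{ij} = A_{ij} + B_{ij}.
A_{14} = 2.6
B_{14} = -8.8
(A + B)_{14} = 2.6 + -8.8 = -6.2

-6.2


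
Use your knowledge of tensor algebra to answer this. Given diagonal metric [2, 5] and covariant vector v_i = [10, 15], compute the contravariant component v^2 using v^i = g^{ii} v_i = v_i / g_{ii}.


To raise an index with a diagonal metric: v^i = v_i / g_{ii}.
For index 2: v_2 = 15, g_{22} = 5
v^2 = 15 / 5 = 3

3


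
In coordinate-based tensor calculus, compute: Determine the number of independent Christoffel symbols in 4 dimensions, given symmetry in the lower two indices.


Christoffel symbols Gamma^k_{ij} are symmetric in i,j, so there are d * d(d+1)/2 independent symbols.
d = 4
d(d+1)/2 = 4 * 5 / 2 = 10
Total = 4 * 10 = 40

40


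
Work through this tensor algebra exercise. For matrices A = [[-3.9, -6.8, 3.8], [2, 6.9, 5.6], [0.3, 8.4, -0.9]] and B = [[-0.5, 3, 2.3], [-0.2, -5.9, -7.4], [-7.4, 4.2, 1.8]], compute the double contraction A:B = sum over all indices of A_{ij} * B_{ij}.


A:B = sum over all i,j of A_{ij} * B_{ij}.
Row 1: -3.9*-0.5=1.95, -6.8*3=-20.4, 3.8*2.3=8.74 => row sum = -9.71
Row 2: 2*-0.2=-0.4, 6.9*-5.9=-40.71, 5.6*-7.4=-41.44 => row sum = -82.55
Row 3: 0.3*-7.4=-2.22, 8.4*4.2=35.28, -0.9*1.8=-1.62 => row sum = 31.44
Total = -9.71 + -82.55 + 31.44 = -60.82

-60.82


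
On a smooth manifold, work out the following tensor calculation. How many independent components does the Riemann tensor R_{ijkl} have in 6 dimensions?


The Riemann tensor in d dimensions has d^2(d^2 - 1)/12 independent components.
d = 6, so d^2 = 36
d^2 - 1 = 35
d^2(d^2 - 1) = 36 * 35 = 1260
Divide by 12: 1260 / 12 = 105

105


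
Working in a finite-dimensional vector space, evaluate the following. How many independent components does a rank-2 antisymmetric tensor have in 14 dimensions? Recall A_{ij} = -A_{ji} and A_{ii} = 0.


An antisymmetric rank-2 tensor satisfies A_{ij} = -A_{ji}, so diagonal entries are zero.
The independent components are the upper-triangular entries: C(n, 2) = n(n-1)/2.
n = 14
C(14, 2) = 14 * 13 / 2 = 182 / 2 = 91

91


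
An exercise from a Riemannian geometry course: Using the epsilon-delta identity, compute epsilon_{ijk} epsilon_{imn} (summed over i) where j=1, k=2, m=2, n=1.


Using the identity: epsilon_{ijk} epsilon_{imn} = delta_{jm} delta_{kn} - delta_{jn} delta_{km}.
delta_{12} = 0
delta_{21} = 0
delta_{11} = 1
delta_{22} = 1
Result = 0 * 0 - 1 * 1 = 0 - 1 = -1

-1


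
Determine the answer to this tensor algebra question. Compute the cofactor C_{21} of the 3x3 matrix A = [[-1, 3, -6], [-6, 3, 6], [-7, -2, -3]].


To find cofactor C_{21}, delete row 2 and column 1.
The resulting 2x2 submatrix is: [[3, -6], [-2, -3]]
Minor M_{21} = 3*-3 - -6*-2
  = -9 - 12 = -21
Sign = (-1)^(2+1) = (-1)^3 = -1
Cofactor C_{21} = -1 * -21 = 21

21


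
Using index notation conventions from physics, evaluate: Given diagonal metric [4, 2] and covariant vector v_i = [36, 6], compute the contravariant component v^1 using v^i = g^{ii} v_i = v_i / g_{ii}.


To raise an index with a diagonal metric: v^i = v_i / g_{ii}.
For index 1: v_1 = 36, g_{11} = 4
v^1 = 36 / 4 = 9

9


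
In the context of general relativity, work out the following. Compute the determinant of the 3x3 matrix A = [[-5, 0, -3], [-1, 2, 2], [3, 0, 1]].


Expanding along the first row, det(A) = a11*M_11 - a12*M_12 + a13*M_13, where M_1j is the (1,j) minor.
Minor M_11 = 2*1 - 2*0 = 2
Minor M_12 = -1*1 - 2*3 = -7
Minor M_13 = -1*0 - 2*3 = -6
det = -5*(2) - 0*(-7) + -3*(-6)
    = -10 - 0 + 18
    = 8

8


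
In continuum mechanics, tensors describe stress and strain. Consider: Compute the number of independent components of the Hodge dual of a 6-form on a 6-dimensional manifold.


The Hodge dual of a p-form on an n-dimensional manifold is an (n-p)-form.
n = 6, p = 6, so dual degree = 6 - 6 = 0
The number of components is C(n, n-p) = C(6, 0) = 1

1


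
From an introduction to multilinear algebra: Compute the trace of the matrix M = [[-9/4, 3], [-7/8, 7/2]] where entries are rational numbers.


The trace is the sum of diagonal entries.
Diagonal: M[1,1] = -9/4, M[2,2] = 7/2
Tr(M) = -9/4 + 7/2
Computing step by step:
After adding M[1,1]: -9/4
After adding M[2,2]: 5/4
Tr(M) = 5/4

5/4


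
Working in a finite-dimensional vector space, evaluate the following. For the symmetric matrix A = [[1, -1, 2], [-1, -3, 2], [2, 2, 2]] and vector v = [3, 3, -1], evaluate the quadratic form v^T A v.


First compute Av:
(Av)_1 = 1*3 + -1*3 + 2*-1 = -2
(Av)_2 = -1*3 + -3*3 + 2*-1 = -14
(Av)_3 = 2*3 + 2*3 + 2*-1 = 10
Av = [-2, -14, 10]
Then v^T (Av) = 3*-2 + 3*-14 + -1*10
= -6 + -42 + -10 = -58

-58


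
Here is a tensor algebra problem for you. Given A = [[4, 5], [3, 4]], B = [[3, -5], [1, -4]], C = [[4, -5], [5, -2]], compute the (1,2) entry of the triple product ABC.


(ABC)_{12} = sum_m (AB)_{1m} C_{m2}. First compute row 1 of AB.
(AB)_{11} = 4*3 + 5*1 = 17
(AB)_{12} = 4*-5 + 5*-4 = -40
Now contract with column 2 of C:
(AB)_{11} * C_{12} = 17 * -5 = -85
(AB)_{12} * C_{22} = -40 * -2 = 80
(ABC)_{12} = -85 + 80 = -5

-5


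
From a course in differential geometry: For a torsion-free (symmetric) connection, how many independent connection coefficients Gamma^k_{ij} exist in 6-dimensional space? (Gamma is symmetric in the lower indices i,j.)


Christoffel symbols Gamma^k_{ij} are symmetric in i,j, so there are d * d(d+1)/2 independent symbols.
d = 6
d(d+1)/2 = 6 * 7 / 2 = 21
Total = 6 * 21 = 126

126


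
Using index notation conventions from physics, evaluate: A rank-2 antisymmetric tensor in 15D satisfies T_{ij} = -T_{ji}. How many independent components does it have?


An antisymmetric rank-2 tensor satisfies A_{ij} = -A_{ji}, so diagonal entries are zero.
The independent components are the upper-triangular entries: C(n, 2) = n(n-1)/2.
n = 15
C(15, 2) = 15 * 14 / 2 = 210 / 2 = 105

105


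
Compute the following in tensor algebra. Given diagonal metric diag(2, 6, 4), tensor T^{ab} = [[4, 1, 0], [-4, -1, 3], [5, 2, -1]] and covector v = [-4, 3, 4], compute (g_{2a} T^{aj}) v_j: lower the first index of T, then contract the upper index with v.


Step 1: lower the first index. For a diagonal metric, g_{ia} T^{aj} = g_{ii} T^{ij} (no sum on i).
g_{22} = 6
S_2{}^1 = 6 * T^{21} = 6 * -4 = -24
S_2{}^2 = 6 * T^{22} = 6 * -1 = -6
S_2{}^3 = 6 * T^{23} = 6 * 3 = 18
Step 2: contract S_2{}^j with v_j.
S_2{}^1 * v_1 = -24 * -4 = 96
S_2{}^2 * v_2 = -6 * 3 = -18
S_2{}^3 * v_3 = 18 * 4 = 72
Result = 96 + -18 + 72 = 150

150


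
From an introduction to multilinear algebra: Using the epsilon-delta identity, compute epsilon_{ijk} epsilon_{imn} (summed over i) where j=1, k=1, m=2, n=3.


Using the identity: epsilon_{ijk} epsilon_{imn} = delta_{jm} delta_{kn} - delta_{jn} delta_{km}.
delta_{12} = 0
delta_{13} = 0
delta_{13} = 0
delta_{12} = 0
Result = 0 * 0 - 0 * 0 = 0 - 0 = 0

0


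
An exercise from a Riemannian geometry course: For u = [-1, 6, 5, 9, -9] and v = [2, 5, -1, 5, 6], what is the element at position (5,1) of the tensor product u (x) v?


The outer product entry T_{ij} = u_i * v_j.
We need i=5, j=1.
u_5 = -9, v_1 = 2
T_{5,1} = -9 * 2 = -18

-18


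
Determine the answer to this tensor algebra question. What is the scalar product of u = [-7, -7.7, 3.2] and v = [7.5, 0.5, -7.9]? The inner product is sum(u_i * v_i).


The inner product u . v = sum of u_i * v_i.
Term-by-term: -7 * 7.5, -7.7 * 0.5, 3.2 * -7.9
Products: -52.5, -3.85, -25.28
Sum = -52.5 + -3.85 + -25.28 = -81.63

-81.63


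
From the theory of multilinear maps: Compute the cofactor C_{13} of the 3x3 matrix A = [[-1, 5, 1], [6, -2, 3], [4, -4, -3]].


To find cofactor C_{13}, delete row 1 and column 3.
The resulting 2x2 submatrix is: [[6, -2], [4, -4]]
Minor M_{13} = 6*-4 - -2*4
  = -24 - -8 = -16
Sign = (-1)^(1+3) = (-1)^4 = 1
Cofactor C_{13} = 1 * -16 = -16

-16


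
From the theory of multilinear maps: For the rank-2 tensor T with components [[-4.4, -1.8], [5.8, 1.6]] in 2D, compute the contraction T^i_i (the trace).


The contraction (trace) of a rank-2 tensor is the sum of its diagonal elements.
Diagonal entries: A[1,1] = -4.4, A[2,2] = 1.6
Tr(A) = -4.4 + 1.6 = -2.8

-2.8


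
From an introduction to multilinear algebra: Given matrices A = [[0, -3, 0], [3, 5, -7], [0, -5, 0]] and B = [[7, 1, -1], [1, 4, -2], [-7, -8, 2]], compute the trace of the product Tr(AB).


Tr(AB) = sum_i (AB)_{ii} where (AB)_{ii} = sum_k A_{ik} B_{ki}.
(AB)_{11} = 0*7 + -3*1 + 0*-7 = -3
(AB)_{22} = 3*1 + 5*4 + -7*-8 = 79
(AB)_{33} = 0*-1 + -5*-2 + 0*2 = 10
Tr(AB) = -3 + 79 + 10 = 86

86


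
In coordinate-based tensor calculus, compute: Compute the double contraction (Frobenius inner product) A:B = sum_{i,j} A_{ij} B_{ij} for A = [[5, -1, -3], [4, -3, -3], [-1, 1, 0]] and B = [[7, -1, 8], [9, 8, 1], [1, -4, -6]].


A:B = sum over all i,j of A_{ij} * B_{ij}.
Row 1: 5*7=35, -1*-1=1, -3*8=-24 => row sum = 12
Row 2: 4*9=36, -3*8=-24, -3*1=-3 => row sum = 9
Row 3: -1*1=-1, 1*-4=-4, 0*-6=0 => row sum = -5
Total = 12 + 9 + -5 = 16

16


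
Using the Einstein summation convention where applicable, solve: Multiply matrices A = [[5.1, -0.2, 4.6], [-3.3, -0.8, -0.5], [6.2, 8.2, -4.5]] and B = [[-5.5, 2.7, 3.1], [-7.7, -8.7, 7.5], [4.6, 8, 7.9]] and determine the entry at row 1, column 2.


(AB)_{ij} = sum_k A_{ik} B_{kj}.
For i=1, j=2:
A_{11} * B_{12} = 5.1 * 2.7 = 13.77
A_{12} * B_{22} = -0.2 * -8.7 = 1.74
A_{13} * B_{32} = 4.6 * 8 = 36.8
Sum = 13.77 + 1.74 + 36.8 = 52.31

52.31


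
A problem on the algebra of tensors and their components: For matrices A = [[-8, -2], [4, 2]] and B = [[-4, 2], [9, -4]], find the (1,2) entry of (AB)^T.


(AB)^T_{ij} = (AB)_{ji} = sum_k A_{jk} B_{ki}.
For i=1, j=2 we need (AB)_{21}:
A_{21} * B_{11} = 4 * -4 = -16
A_{22} * B_{21} = 2 * 9 = 18
Sum = -16 + 18 = 2

2


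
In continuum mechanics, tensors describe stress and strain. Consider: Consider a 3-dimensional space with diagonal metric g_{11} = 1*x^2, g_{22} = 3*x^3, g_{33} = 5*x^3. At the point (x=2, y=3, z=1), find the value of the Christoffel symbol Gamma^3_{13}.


For a diagonal metric, Gamma^k_{ij} = (1/2) g^{kk} (dg_{ik}/dx_j + dg_{jk}/dx_i - dg_{ij}/dx_k).
The metric is diagonal, so g_{ab} = 0 for a != b.
At the given point: g_{11} = 4, g_{22} = 24, g_{33} = 40
g^{33} = 1/40
dg_{13}/dx_3 = 0 (off-diagonal)
dg_{33}/dx_1 = dg_{33}/dx_1 = 60
dg_{13}/dx_3 = 0 (off-diagonal)
Numerator = 0 + 60 - 0 = 60
Gamma^3_{13} = 60 / (2 * 40) = 3/4

3/4


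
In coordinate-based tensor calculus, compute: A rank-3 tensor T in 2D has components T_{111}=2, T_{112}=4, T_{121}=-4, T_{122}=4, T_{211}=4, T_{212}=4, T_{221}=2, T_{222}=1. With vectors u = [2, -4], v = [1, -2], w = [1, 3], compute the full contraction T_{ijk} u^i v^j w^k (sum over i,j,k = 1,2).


S = sum over i,j,k of T_{ijk} u_i v_j w_k. Expanding all 8 terms:
T_{111}*u_1*v_1*w_1 = 2*2*1*1 = 4  (running total: 4)
T_{112}*u_1*v_1*w_2 = 4*2*1*3 = 24  (running total: 28)
T_{121}*u_1*v_2*w_1 = -4*2*-2*1 = 16  (running total: 44)
T_{122}*u_1*v_2*w_2 = 4*2*-2*3 = -48  (running total: -4)
T_{211}*u_2*v_1*w_1 = 4*-4*1*1 = -16  (running total: -20)
T_{212}*u_2*v_1*w_2 = 4*-4*1*3 = -48  (running total: -68)
T_{221}*u_2*v_2*w_1 = 2*-4*-2*1 = 16  (running total: -52)
T_{222}*u_2*v_2*w_2 = 1*-4*-2*3 = 24  (running total: -28)
S = -28

-28
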